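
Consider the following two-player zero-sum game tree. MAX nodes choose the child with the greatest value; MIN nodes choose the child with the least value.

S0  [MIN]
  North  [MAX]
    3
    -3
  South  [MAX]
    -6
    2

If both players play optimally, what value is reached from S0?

2

North (MAX): max(3, -3) = 3
South (MAX): max(-6, 2) = 2
S0 (MIN): min(3, 2) = 2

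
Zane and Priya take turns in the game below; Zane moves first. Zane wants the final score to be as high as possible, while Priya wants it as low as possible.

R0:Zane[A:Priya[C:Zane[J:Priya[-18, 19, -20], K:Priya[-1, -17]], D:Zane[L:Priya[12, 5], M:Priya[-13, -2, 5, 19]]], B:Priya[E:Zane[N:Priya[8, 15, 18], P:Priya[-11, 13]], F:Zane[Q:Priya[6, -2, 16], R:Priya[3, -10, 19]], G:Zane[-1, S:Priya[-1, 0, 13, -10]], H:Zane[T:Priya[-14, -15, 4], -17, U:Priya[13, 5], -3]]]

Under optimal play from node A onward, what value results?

J (Priya): min(-18, 19, -20) = -20
K (Priya): min(-1, -17) = -17
C (Zane): max(-20, -17) = -17
L (Priya): min(12, 5) = 5
M (Priya): min(-13, -2, 5, 19) = -13
D (Zane): max(5, -13) = 5
A (Priya): min(-17, 5) = -17

-17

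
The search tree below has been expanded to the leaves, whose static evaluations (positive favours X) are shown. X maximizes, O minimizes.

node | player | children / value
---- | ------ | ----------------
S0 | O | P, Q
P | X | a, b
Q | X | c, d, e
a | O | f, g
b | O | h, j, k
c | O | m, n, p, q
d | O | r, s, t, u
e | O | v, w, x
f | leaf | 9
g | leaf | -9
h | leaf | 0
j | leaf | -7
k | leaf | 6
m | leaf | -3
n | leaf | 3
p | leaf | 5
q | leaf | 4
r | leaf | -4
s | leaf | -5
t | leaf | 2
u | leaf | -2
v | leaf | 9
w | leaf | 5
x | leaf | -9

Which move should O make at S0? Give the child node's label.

P

a (O): min(9, -9) = -9
b (O): min(0, -7, 6) = -7
P (X): max(-9, -7) = -7
c (O): min(-3, 3, 5, 4) = -3
d (O): min(-4, -5, 2, -2) = -5
e (O): min(9, 5, -9) = -9
Q (X): max(-3, -5, -9) = -3
S0 (O): min(-7, -3) = -7
O at S0 wants the lowest of {P=-7, Q=-3}, so chooses P.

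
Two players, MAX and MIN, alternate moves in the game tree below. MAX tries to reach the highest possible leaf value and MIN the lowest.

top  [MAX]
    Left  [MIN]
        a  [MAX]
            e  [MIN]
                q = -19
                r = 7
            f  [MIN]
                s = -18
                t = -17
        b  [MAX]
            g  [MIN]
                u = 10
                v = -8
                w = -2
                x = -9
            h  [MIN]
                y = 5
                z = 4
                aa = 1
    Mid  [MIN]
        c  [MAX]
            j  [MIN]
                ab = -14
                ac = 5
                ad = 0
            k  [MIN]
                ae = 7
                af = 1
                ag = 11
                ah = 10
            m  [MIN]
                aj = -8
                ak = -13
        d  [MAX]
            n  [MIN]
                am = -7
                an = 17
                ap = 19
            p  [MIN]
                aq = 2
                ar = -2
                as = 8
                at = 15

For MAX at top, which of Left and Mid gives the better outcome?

e (MIN): min(-19, 7) = -19
f (MIN): min(-18, -17) = -18
a (MAX): max(-19, -18) = -18
g (MIN): min(10, -8, -2, -9) = -9
h (MIN): min(5, 4, 1) = 1
b (MAX): max(-9, 1) = 1
Left (MIN): min(-18, 1) = -18
j (MIN): min(-14, 5, 0) = -14
k (MIN): min(7, 1, 11, 10) = 1
m (MIN): min(-8, -13) = -13
c (MAX): max(-14, 1, -13) = 1
n (MIN): min(-7, 17, 19) = -7
p (MIN): min(2, -2, 8, 15) = -2
d (MAX): max(-7, -2) = -2
Mid (MIN): min(1, -2) = -2
MAX prefers the higher value; Left=-18, Mid=-2. Mid is better since -2 > -18.

Mid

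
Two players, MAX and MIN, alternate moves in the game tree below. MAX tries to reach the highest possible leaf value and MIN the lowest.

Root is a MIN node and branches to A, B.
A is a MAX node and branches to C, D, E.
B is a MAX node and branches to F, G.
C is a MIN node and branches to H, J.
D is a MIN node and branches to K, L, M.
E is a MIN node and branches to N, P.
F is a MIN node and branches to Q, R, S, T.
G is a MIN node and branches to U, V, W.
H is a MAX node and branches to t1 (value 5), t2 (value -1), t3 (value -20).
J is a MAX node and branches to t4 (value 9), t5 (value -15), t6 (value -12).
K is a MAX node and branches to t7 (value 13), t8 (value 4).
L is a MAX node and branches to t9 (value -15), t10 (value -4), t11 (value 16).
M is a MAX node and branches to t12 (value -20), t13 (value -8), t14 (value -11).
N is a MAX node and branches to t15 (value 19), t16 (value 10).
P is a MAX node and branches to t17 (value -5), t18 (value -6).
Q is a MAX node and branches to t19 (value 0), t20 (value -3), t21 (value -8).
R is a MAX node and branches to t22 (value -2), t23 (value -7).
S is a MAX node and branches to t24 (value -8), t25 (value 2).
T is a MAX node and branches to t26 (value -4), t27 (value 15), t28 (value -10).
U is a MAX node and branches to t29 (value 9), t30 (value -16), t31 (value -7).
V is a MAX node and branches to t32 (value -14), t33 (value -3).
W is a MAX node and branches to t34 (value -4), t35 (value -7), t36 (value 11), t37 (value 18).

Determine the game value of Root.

H (MAX): max(5, -1, -20) = 5
J (MAX): max(9, -15, -12) = 9
C (MIN): min(5, 9) = 5
K (MAX): max(13, 4) = 13
L (MAX): max(-15, -4, 16) = 16
M (MAX): max(-20, -8, -11) = -8
D (MIN): min(13, 16, -8) = -8
N (MAX): max(19, 10) = 19
P (MAX): max(-5, -6) = -5
E (MIN): min(19, -5) = -5
A (MAX): max(5, -8, -5) = 5
Q (MAX): max(0, -3, -8) = 0
R (MAX): max(-2, -7) = -2
S (MAX): max(-8, 2) = 2
T (MAX): max(-4, 15, -10) = 15
F (MIN): min(0, -2, 2, 15) = -2
U (MAX): max(9, -16, -7) = 9
V (MAX): max(-14, -3) = -3
W (MAX): max(-4, -7, 11, 18) = 18
G (MIN): min(9, -3, 18) = -3
B (MAX): max(-2, -3) = -2
Root (MIN): min(5, -2) = -2

-2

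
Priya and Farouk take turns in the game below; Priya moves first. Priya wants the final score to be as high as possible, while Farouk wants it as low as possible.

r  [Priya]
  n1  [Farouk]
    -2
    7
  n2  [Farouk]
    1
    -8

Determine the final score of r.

-2

n1 (Farouk): min(-2, 7) = -2
n2 (Farouk): min(1, -8) = -8
r (Priya): max(-2, -8) = -2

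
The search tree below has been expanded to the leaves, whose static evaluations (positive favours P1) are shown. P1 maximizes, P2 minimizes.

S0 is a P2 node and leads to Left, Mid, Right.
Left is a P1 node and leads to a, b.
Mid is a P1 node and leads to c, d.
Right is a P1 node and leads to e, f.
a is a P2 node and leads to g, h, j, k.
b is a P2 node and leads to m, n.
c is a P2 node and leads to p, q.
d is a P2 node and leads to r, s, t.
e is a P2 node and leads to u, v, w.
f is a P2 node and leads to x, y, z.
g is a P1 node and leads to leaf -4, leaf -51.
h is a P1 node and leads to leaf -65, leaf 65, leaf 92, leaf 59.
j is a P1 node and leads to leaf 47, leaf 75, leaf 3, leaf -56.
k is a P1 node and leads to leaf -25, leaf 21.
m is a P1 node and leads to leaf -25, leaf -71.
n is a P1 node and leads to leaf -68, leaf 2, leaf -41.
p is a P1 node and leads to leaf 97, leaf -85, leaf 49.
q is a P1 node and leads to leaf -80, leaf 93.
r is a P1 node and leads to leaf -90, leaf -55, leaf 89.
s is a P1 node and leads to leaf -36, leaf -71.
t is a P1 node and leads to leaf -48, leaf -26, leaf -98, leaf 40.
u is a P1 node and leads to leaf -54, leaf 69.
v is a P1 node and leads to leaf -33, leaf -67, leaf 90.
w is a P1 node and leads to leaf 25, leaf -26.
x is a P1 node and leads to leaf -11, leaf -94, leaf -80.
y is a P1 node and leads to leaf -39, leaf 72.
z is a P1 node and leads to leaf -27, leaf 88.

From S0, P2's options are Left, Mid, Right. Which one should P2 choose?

Left

g (P1): max(-4, -51) = -4
h (P1): max(-65, 65, 92, 59) = 92
j (P1): max(47, 75, 3, -56) = 75
k (P1): max(-25, 21) = 21
a (P2): min(-4, 92, 75, 21) = -4
m (P1): max(-25, -71) = -25
n (P1): max(-68, 2, -41) = 2
b (P2): min(-25, 2) = -25
Left (P1): max(-4, -25) = -4
p (P1): max(97, -85, 49) = 97
q (P1): max(-80, 93) = 93
c (P2): min(97, 93) = 93
r (P1): max(-90, -55, 89) = 89
s (P1): max(-36, -71) = -36
t (P1): max(-48, -26, -98, 40) = 40
d (P2): min(89, -36, 40) = -36
Mid (P1): max(93, -36) = 93
u (P1): max(-54, 69) = 69
v (P1): max(-33, -67, 90) = 90
w (P1): max(25, -26) = 25
e (P2): min(69, 90, 25) = 25
x (P1): max(-11, -94, -80) = -11
y (P1): max(-39, 72) = 72
z (P1): max(-27, 88) = 88
f (P2): min(-11, 72, 88) = -11
Right (P1): max(25, -11) = 25
S0 (P2): min(-4, 93, 25) = -4
P2 at S0 wants the lowest of {Left=-4, Mid=93, Right=25}, so chooses Left.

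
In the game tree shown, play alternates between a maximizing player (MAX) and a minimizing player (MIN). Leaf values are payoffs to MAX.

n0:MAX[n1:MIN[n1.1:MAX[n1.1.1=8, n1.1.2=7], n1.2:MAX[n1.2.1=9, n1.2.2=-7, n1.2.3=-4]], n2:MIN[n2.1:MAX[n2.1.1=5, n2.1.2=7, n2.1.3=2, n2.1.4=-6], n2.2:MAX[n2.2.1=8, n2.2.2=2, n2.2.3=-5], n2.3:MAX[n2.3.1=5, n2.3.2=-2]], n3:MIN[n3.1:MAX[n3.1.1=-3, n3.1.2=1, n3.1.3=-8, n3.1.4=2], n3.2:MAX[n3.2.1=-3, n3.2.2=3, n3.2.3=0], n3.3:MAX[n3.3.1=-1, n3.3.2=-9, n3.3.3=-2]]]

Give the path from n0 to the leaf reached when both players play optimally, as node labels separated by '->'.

n1.1 (MAX): max(8, 7) = 8
n1.2 (MAX): max(9, -7, -4) = 9
n1 (MIN): min(8, 9) = 8
n2.1 (MAX): max(5, 7, 2, -6) = 7
n2.2 (MAX): max(8, 2, -5) = 8
n2.3 (MAX): max(5, -2) = 5
n2 (MIN): min(7, 8, 5) = 5
n3.1 (MAX): max(-3, 1, -8, 2) = 2
n3.2 (MAX): max(-3, 3, 0) = 3
n3.3 (MAX): max(-1, -9, -2) = -1
n3 (MIN): min(2, 3, -1) = -1
n0 (MAX): max(8, 5, -1) = 8
At n0, MAX picks n1 (highest: 8).
At n1, MIN picks n1.1 (lowest: 8).
At n1.1, MAX picks n1.1.1 (highest: 8).
Terminal value 8.

n0 -> n1 -> n1.1 -> n1.1.1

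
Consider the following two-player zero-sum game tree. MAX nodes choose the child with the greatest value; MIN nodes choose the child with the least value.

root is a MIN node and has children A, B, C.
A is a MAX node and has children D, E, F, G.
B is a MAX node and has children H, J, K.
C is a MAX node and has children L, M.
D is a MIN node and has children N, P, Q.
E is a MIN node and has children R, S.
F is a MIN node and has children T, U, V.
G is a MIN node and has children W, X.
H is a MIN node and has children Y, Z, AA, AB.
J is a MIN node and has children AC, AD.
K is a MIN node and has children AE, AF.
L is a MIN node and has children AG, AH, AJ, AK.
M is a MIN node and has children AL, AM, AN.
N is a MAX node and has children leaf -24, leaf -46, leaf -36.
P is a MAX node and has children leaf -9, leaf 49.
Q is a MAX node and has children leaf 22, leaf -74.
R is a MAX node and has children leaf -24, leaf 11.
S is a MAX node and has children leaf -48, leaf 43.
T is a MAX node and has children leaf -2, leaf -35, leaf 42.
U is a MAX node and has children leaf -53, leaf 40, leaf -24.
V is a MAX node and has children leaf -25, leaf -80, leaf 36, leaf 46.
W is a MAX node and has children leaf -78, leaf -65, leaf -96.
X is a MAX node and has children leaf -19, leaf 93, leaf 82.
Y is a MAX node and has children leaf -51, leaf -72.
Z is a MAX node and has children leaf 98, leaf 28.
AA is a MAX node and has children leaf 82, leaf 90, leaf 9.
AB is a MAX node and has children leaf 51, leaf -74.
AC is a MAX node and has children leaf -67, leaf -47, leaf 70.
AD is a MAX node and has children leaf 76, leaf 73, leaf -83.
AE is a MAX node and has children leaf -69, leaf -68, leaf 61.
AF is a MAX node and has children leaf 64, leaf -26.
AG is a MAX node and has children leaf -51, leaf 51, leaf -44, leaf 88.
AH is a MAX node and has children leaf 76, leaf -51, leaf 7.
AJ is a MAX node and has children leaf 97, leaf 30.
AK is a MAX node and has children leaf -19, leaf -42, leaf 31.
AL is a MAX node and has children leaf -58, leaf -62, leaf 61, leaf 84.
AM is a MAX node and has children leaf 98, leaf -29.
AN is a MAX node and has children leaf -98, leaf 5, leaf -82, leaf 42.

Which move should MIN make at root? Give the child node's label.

N (MAX): max(-24, -46, -36) = -24
P (MAX): max(-9, 49) = 49
Q (MAX): max(22, -74) = 22
D (MIN): min(-24, 49, 22) = -24
R (MAX): max(-24, 11) = 11
S (MAX): max(-48, 43) = 43
E (MIN): min(11, 43) = 11
T (MAX): max(-2, -35, 42) = 42
U (MAX): max(-53, 40, -24) = 40
V (MAX): max(-25, -80, 36, 46) = 46
F (MIN): min(42, 40, 46) = 40
W (MAX): max(-78, -65, -96) = -65
X (MAX): max(-19, 93, 82) = 93
G (MIN): min(-65, 93) = -65
A (MAX): max(-24, 11, 40, -65) = 40
Y (MAX): max(-51, -72) = -51
Z (MAX): max(98, 28) = 98
AA (MAX): max(82, 90, 9) = 90
AB (MAX): max(51, -74) = 51
H (MIN): min(-51, 98, 90, 51) = -51
AC (MAX): max(-67, -47, 70) = 70
AD (MAX): max(76, 73, -83) = 76
J (MIN): min(70, 76) = 70
AE (MAX): max(-69, -68, 61) = 61
AF (MAX): max(64, -26) = 64
K (MIN): min(61, 64) = 61
B (MAX): max(-51, 70, 61) = 70
AG (MAX): max(-51, 51, -44, 88) = 88
AH (MAX): max(76, -51, 7) = 76
AJ (MAX): max(97, 30) = 97
AK (MAX): max(-19, -42, 31) = 31
L (MIN): min(88, 76, 97, 31) = 31
AL (MAX): max(-58, -62, 61, 84) = 84
AM (MAX): max(98, -29) = 98
AN (MAX): max(-98, 5, -82, 42) = 42
M (MIN): min(84, 98, 42) = 42
C (MAX): max(31, 42) = 42
root (MIN): min(40, 70, 42) = 40
MIN at root wants the lowest of {A=40, B=70, C=42}, so chooses A.

A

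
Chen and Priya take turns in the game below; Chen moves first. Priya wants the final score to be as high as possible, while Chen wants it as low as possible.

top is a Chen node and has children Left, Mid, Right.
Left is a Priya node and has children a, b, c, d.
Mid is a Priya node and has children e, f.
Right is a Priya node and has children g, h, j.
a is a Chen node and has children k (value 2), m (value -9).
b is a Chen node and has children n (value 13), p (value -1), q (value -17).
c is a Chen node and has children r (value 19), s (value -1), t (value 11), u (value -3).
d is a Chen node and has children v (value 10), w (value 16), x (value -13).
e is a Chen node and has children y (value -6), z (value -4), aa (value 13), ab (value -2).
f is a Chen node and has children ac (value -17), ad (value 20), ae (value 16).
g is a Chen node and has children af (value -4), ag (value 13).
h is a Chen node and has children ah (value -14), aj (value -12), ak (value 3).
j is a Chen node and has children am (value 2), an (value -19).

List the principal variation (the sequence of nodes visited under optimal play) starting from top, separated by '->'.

top -> Mid -> e -> y

a (Chen): min(2, -9) = -9
b (Chen): min(13, -1, -17) = -17
c (Chen): min(19, -1, 11, -3) = -3
d (Chen): min(10, 16, -13) = -13
Left (Priya): max(-9, -17, -3, -13) = -3
e (Chen): min(-6, -4, 13, -2) = -6
f (Chen): min(-17, 20, 16) = -17
Mid (Priya): max(-6, -17) = -6
g (Chen): min(-4, 13) = -4
h (Chen): min(-14, -12, 3) = -14
j (Chen): min(2, -19) = -19
Right (Priya): max(-4, -14, -19) = -4
top (Chen): min(-3, -6, -4) = -6
At top, Chen picks Mid (lowest: -6).
At Mid, Priya picks e (highest: -6).
At e, Chen picks y (lowest: -6).
Terminal value -6.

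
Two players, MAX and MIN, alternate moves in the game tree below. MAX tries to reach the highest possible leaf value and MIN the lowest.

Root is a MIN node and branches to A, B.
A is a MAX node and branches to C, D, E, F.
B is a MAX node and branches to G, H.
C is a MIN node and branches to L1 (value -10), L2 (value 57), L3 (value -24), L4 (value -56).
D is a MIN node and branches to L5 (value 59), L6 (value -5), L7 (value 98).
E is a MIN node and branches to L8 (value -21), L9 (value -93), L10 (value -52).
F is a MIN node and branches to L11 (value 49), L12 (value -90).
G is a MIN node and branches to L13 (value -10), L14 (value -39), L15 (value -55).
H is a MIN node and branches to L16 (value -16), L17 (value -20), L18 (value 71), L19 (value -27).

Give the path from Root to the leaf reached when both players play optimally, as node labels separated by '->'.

C (MIN): min(-10, 57, -24, -56) = -56
D (MIN): min(59, -5, 98) = -5
E (MIN): min(-21, -93, -52) = -93
F (MIN): min(49, -90) = -90
A (MAX): max(-56, -5, -93, -90) = -5
G (MIN): min(-10, -39, -55) = -55
H (MIN): min(-16, -20, 71, -27) = -27
B (MAX): max(-55, -27) = -27
Root (MIN): min(-5, -27) = -27
At Root, MIN picks B (lowest: -27).
At B, MAX picks H (highest: -27).
At H, MIN picks L19 (lowest: -27).
Terminal value -27.

Root -> B -> H -> L19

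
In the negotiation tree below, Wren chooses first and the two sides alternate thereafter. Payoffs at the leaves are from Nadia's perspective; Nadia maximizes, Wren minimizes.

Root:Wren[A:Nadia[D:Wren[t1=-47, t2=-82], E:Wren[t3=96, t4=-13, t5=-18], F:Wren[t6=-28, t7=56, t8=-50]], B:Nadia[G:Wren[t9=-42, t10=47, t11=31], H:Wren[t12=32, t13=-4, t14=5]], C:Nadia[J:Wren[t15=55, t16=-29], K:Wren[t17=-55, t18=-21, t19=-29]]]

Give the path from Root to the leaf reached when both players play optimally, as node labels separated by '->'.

Root -> C -> J -> t16

D (Wren): min(-47, -82) = -82
E (Wren): min(96, -13, -18) = -18
F (Wren): min(-28, 56, -50) = -50
A (Nadia): max(-82, -18, -50) = -18
G (Wren): min(-42, 47, 31) = -42
H (Wren): min(32, -4, 5) = -4
B (Nadia): max(-42, -4) = -4
J (Wren): min(55, -29) = -29
K (Wren): min(-55, -21, -29) = -55
C (Nadia): max(-29, -55) = -29
Root (Wren): min(-18, -4, -29) = -29
At Root, Wren picks C (lowest: -29).
At C, Nadia picks J (highest: -29).
At J, Wren picks t16 (lowest: -29).
Terminal value -29.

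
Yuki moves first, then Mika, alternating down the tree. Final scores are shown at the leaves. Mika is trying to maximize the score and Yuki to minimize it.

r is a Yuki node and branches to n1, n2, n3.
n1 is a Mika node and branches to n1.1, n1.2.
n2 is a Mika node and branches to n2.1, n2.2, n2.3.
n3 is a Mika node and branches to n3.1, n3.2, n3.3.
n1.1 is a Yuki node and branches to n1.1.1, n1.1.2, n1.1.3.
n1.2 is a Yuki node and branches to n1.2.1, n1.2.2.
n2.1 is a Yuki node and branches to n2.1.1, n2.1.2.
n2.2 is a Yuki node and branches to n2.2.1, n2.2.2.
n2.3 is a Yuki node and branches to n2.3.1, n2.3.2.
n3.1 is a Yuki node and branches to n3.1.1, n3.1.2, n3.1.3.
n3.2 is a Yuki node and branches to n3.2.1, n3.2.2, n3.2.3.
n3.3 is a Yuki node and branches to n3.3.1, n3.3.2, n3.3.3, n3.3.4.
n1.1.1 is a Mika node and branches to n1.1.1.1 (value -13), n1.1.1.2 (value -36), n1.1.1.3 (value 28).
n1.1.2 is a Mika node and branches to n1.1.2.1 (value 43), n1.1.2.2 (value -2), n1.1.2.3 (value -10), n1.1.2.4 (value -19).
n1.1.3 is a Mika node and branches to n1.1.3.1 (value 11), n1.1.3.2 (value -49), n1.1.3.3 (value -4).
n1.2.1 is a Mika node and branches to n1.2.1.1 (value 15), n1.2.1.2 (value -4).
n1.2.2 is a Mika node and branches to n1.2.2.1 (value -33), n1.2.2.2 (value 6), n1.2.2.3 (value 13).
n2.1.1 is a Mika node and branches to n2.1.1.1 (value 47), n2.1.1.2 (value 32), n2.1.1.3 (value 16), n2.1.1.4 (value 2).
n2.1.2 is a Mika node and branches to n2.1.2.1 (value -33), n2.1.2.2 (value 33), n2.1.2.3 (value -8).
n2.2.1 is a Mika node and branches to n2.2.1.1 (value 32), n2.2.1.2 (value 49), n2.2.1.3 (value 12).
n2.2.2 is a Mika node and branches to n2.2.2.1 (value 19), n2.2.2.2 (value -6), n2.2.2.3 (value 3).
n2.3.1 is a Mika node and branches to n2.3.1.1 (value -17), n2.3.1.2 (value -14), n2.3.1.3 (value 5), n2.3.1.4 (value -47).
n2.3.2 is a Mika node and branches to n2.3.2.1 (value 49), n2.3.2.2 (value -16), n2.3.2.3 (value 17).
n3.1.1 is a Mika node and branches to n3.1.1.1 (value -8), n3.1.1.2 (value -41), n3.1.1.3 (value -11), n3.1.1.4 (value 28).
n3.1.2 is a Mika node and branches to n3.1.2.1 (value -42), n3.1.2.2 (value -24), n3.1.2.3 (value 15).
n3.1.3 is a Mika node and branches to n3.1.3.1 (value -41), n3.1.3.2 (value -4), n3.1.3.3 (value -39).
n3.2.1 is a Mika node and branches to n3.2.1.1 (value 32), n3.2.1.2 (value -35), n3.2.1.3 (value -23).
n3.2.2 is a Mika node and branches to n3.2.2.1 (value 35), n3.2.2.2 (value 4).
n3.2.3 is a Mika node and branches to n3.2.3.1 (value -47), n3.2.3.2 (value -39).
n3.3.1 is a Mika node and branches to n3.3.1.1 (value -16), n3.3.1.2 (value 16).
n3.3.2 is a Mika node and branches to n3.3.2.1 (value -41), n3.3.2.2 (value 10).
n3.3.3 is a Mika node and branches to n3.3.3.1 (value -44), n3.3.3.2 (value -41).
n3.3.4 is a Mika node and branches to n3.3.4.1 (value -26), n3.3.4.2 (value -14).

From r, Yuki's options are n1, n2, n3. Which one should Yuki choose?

n1.1.1 (Mika): max(-13, -36, 28) = 28
n1.1.2 (Mika): max(43, -2, -10, -19) = 43
n1.1.3 (Mika): max(11, -49, -4) = 11
n1.1 (Yuki): min(28, 43, 11) = 11
n1.2.1 (Mika): max(15, -4) = 15
n1.2.2 (Mika): max(-33, 6, 13) = 13
n1.2 (Yuki): min(15, 13) = 13
n1 (Mika): max(11, 13) = 13
n2.1.1 (Mika): max(47, 32, 16, 2) = 47
n2.1.2 (Mika): max(-33, 33, -8) = 33
n2.1 (Yuki): min(47, 33) = 33
n2.2.1 (Mika): max(32, 49, 12) = 49
n2.2.2 (Mika): max(19, -6, 3) = 19
n2.2 (Yuki): min(49, 19) = 19
n2.3.1 (Mika): max(-17, -14, 5, -47) = 5
n2.3.2 (Mika): max(49, -16, 17) = 49
n2.3 (Yuki): min(5, 49) = 5
n2 (Mika): max(33, 19, 5) = 33
n3.1.1 (Mika): max(-8, -41, -11, 28) = 28
n3.1.2 (Mika): max(-42, -24, 15) = 15
n3.1.3 (Mika): max(-41, -4, -39) = -4
n3.1 (Yuki): min(28, 15, -4) = -4
n3.2.1 (Mika): max(32, -35, -23) = 32
n3.2.2 (Mika): max(35, 4) = 35
n3.2.3 (Mika): max(-47, -39) = -39
n3.2 (Yuki): min(32, 35, -39) = -39
n3.3.1 (Mika): max(-16, 16) = 16
n3.3.2 (Mika): max(-41, 10) = 10
n3.3.3 (Mika): max(-44, -41) = -41
n3.3.4 (Mika): max(-26, -14) = -14
n3.3 (Yuki): min(16, 10, -41, -14) = -41
n3 (Mika): max(-4, -39, -41) = -4
r (Yuki): min(13, 33, -4) = -4
Yuki at r wants the lowest of {n1=13, n2=33, n3=-4}, so chooses n3.

n3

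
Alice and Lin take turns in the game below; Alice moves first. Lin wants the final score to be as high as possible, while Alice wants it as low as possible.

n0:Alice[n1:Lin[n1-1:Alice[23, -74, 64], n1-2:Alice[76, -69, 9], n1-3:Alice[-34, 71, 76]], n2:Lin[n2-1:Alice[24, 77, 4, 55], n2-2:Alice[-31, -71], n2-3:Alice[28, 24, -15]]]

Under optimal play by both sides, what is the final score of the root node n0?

-34

n1-1 (Alice): min(23, -74, 64) = -74
n1-2 (Alice): min(76, -69, 9) = -69
n1-3 (Alice): min(-34, 71, 76) = -34
n1 (Lin): max(-74, -69, -34) = -34
n2-1 (Alice): min(24, 77, 4, 55) = 4
n2-2 (Alice): min(-31, -71) = -71
n2-3 (Alice): min(28, 24, -15) = -15
n2 (Lin): max(4, -71, -15) = 4
n0 (Alice): min(-34, 4) = -34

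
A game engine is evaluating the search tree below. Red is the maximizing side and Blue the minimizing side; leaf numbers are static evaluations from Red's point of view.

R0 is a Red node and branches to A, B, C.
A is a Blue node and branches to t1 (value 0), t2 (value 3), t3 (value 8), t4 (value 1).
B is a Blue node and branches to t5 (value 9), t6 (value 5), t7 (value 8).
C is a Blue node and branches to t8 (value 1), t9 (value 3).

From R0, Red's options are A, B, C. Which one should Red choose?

B

A (Blue): min(0, 3, 8, 1) = 0
B (Blue): min(9, 5, 8) = 5
C (Blue): min(1, 3) = 1
R0 (Red): max(0, 5, 1) = 5
Red at R0 wants the highest of {A=0, B=5, C=1}, so chooses B.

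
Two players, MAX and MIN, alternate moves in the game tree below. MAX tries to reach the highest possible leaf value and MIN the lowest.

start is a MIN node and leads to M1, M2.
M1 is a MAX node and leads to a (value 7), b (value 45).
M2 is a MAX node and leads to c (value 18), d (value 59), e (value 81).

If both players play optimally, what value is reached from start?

M1 (MAX): max(7, 45) = 45
M2 (MAX): max(18, 59, 81) = 81
start (MIN): min(45, 81) = 45

45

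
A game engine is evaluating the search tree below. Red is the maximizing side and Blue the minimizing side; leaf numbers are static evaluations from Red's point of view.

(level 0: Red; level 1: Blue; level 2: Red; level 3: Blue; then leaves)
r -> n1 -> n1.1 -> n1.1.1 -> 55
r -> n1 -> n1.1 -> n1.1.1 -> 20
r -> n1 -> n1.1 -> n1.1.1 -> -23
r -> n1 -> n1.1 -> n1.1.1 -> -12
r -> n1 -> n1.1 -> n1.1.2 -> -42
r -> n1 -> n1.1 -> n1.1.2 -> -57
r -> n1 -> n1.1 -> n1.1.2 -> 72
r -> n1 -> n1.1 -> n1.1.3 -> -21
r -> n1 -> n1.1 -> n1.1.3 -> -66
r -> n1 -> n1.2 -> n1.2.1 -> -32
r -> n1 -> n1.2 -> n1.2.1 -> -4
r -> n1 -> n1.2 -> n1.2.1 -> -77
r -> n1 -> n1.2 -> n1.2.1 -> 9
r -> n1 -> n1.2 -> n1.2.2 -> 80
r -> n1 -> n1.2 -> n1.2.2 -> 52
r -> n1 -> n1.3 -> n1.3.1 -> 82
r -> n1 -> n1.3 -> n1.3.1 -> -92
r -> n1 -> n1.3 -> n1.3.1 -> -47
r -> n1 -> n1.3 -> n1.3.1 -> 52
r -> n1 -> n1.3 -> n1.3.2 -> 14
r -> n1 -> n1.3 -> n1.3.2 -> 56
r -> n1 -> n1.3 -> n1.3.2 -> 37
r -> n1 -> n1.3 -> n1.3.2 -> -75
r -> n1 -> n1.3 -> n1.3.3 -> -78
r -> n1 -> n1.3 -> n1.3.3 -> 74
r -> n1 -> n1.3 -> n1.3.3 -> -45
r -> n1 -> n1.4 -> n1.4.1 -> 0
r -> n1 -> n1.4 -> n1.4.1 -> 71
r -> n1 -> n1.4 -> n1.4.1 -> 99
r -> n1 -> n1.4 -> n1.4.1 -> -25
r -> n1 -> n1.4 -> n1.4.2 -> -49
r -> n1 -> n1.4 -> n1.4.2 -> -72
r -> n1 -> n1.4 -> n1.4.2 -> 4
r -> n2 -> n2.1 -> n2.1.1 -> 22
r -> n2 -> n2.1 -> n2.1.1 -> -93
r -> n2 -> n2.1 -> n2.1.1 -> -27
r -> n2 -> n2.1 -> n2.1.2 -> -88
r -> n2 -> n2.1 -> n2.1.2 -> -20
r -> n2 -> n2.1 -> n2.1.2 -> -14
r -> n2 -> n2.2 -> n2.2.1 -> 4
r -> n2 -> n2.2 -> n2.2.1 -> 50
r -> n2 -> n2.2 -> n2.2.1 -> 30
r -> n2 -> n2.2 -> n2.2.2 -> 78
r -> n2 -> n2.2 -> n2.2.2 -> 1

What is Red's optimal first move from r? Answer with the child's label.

n1.1.1 (Blue): min(55, 20, -23, -12) = -23
n1.1.2 (Blue): min(-42, -57, 72) = -57
n1.1.3 (Blue): min(-21, -66) = -66
n1.1 (Red): max(-23, -57, -66) = -23
n1.2.1 (Blue): min(-32, -4, -77, 9) = -77
n1.2.2 (Blue): min(80, 52) = 52
n1.2 (Red): max(-77, 52) = 52
n1.3.1 (Blue): min(82, -92, -47, 52) = -92
n1.3.2 (Blue): min(14, 56, 37, -75) = -75
n1.3.3 (Blue): min(-78, 74, -45) = -78
n1.3 (Red): max(-92, -75, -78) = -75
n1.4.1 (Blue): min(0, 71, 99, -25) = -25
n1.4.2 (Blue): min(-49, -72, 4) = -72
n1.4 (Red): max(-25, -72) = -25
n1 (Blue): min(-23, 52, -75, -25) = -75
n2.1.1 (Blue): min(22, -93, -27) = -93
n2.1.2 (Blue): min(-88, -20, -14) = -88
n2.1 (Red): max(-93, -88) = -88
n2.2.1 (Blue): min(4, 50, 30) = 4
n2.2.2 (Blue): min(78, 1) = 1
n2.2 (Red): max(4, 1) = 4
n2 (Blue): min(-88, 4) = -88
r (Red): max(-75, -88) = -75
Red at r wants the highest of {n1=-75, n2=-88}, so chooses n1.

n1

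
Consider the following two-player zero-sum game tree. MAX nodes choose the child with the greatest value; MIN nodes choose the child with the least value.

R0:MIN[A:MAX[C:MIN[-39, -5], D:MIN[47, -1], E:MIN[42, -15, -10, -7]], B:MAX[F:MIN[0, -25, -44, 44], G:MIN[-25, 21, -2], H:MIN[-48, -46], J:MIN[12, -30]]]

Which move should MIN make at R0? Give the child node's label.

C (MIN): min(-39, -5) = -39
D (MIN): min(47, -1) = -1
E (MIN): min(42, -15, -10, -7) = -15
A (MAX): max(-39, -1, -15) = -1
F (MIN): min(0, -25, -44, 44) = -44
G (MIN): min(-25, 21, -2) = -25
H (MIN): min(-48, -46) = -48
J (MIN): min(12, -30) = -30
B (MAX): max(-44, -25, -48, -30) = -25
R0 (MIN): min(-1, -25) = -25
MIN at R0 wants the lowest of {A=-1, B=-25}, so chooses B.

B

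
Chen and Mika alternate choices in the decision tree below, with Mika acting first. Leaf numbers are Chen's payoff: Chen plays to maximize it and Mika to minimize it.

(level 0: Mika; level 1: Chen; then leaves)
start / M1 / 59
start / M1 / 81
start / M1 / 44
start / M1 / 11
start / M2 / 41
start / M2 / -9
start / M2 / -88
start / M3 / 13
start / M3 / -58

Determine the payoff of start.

M1 (Chen): max(59, 81, 44, 11) = 81
M2 (Chen): max(41, -9, -88) = 41
M3 (Chen): max(13, -58) = 13
start (Mika): min(81, 41, 13) = 13

13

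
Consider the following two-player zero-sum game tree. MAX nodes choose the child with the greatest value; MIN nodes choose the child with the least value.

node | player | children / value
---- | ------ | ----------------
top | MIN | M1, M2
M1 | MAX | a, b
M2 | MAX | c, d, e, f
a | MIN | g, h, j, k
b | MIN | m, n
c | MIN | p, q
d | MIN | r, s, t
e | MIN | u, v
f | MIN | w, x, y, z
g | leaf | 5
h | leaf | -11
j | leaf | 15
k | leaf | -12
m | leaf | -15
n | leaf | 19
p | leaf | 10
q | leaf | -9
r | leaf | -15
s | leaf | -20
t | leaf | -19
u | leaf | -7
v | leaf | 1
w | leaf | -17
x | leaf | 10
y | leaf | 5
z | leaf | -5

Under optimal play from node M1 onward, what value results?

a (MIN): min(5, -11, 15, -12) = -12
b (MIN): min(-15, 19) = -15
M1 (MAX): max(-12, -15) = -12

-12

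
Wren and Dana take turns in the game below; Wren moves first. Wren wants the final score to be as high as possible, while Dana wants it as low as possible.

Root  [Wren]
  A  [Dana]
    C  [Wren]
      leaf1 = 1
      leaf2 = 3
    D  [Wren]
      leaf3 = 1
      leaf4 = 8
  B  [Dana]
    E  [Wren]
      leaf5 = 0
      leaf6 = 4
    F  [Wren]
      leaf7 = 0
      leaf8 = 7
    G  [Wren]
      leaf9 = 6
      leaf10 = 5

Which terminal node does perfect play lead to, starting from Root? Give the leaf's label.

leaf6

C (Wren): max(1, 3) = 3
D (Wren): max(1, 8) = 8
A (Dana): min(3, 8) = 3
E (Wren): max(0, 4) = 4
F (Wren): max(0, 7) = 7
G (Wren): max(6, 5) = 6
B (Dana): min(4, 7, 6) = 4
Root (Wren): max(3, 4) = 4
At Root, Wren picks B (highest: 4).
At B, Dana picks E (lowest: 4).
At E, Wren picks leaf6 (highest: 4).
Terminal value 4.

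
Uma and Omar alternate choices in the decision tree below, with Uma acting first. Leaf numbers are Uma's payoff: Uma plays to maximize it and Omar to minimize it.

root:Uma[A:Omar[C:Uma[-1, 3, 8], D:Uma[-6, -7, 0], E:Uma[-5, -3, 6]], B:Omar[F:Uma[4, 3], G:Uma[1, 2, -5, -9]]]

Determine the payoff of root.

C (Uma): max(-1, 3, 8) = 8
D (Uma): max(-6, -7, 0) = 0
E (Uma): max(-5, -3, 6) = 6
A (Omar): min(8, 0, 6) = 0
F (Uma): max(4, 3) = 4
G (Uma): max(1, 2, -5, -9) = 2
B (Omar): min(4, 2) = 2
root (Uma): max(0, 2) = 2

2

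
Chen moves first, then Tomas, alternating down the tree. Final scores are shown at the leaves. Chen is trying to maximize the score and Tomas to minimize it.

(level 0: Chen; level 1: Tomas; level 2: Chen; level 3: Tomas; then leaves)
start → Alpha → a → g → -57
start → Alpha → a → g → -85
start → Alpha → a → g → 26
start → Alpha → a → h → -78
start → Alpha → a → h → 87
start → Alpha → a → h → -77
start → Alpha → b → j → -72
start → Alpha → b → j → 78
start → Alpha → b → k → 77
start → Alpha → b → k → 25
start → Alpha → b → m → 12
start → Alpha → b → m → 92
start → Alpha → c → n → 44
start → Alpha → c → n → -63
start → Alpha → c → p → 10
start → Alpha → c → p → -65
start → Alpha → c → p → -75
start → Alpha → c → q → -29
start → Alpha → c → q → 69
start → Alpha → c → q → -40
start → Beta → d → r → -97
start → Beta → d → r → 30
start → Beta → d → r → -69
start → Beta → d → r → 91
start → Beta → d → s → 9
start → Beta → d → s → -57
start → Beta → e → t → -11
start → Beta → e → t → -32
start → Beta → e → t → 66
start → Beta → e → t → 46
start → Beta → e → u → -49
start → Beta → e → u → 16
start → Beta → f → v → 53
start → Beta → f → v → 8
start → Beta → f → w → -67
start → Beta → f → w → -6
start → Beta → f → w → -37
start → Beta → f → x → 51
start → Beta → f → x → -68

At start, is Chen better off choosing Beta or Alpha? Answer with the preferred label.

r (Tomas): min(-97, 30, -69, 91) = -97
s (Tomas): min(9, -57) = -57
d (Chen): max(-97, -57) = -57
t (Tomas): min(-11, -32, 66, 46) = -32
u (Tomas): min(-49, 16) = -49
e (Chen): max(-32, -49) = -32
v (Tomas): min(53, 8) = 8
w (Tomas): min(-67, -6, -37) = -67
x (Tomas): min(51, -68) = -68
f (Chen): max(8, -67, -68) = 8
Beta (Tomas): min(-57, -32, 8) = -57
g (Tomas): min(-57, -85, 26) = -85
h (Tomas): min(-78, 87, -77) = -78
a (Chen): max(-85, -78) = -78
j (Tomas): min(-72, 78) = -72
k (Tomas): min(77, 25) = 25
m (Tomas): min(12, 92) = 12
b (Chen): max(-72, 25, 12) = 25
n (Tomas): min(44, -63) = -63
p (Tomas): min(10, -65, -75) = -75
q (Tomas): min(-29, 69, -40) = -40
c (Chen): max(-63, -75, -40) = -40
Alpha (Tomas): min(-78, 25, -40) = -78
Chen prefers the higher value; Beta=-57, Alpha=-78. Beta is better since -57 > -78.

Beta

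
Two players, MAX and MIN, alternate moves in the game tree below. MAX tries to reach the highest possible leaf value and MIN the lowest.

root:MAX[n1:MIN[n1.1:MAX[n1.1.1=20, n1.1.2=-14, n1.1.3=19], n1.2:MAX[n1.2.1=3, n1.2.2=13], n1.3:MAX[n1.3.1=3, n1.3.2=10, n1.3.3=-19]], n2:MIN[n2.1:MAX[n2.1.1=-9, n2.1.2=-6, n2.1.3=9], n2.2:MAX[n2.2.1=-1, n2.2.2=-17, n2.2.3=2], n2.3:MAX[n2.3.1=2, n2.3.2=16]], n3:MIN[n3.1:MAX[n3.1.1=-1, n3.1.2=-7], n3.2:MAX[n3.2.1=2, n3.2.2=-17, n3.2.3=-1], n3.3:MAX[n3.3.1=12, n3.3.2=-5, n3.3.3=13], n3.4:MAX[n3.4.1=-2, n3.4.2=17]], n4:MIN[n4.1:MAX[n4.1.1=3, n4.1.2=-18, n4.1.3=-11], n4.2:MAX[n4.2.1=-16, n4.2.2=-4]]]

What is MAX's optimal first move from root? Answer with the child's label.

n1.1 (MAX): max(20, -14, 19) = 20
n1.2 (MAX): max(3, 13) = 13
n1.3 (MAX): max(3, 10, -19) = 10
n1 (MIN): min(20, 13, 10) = 10
n2.1 (MAX): max(-9, -6, 9) = 9
n2.2 (MAX): max(-1, -17, 2) = 2
n2.3 (MAX): max(2, 16) = 16
n2 (MIN): min(9, 2, 16) = 2
n3.1 (MAX): max(-1, -7) = -1
n3.2 (MAX): max(2, -17, -1) = 2
n3.3 (MAX): max(12, -5, 13) = 13
n3.4 (MAX): max(-2, 17) = 17
n3 (MIN): min(-1, 2, 13, 17) = -1
n4.1 (MAX): max(3, -18, -11) = 3
n4.2 (MAX): max(-16, -4) = -4
n4 (MIN): min(3, -4) = -4
root (MAX): max(10, 2, -1, -4) = 10
MAX at root wants the highest of {n1=10, n2=2, n3=-1, n4=-4}, so chooses n1.

n1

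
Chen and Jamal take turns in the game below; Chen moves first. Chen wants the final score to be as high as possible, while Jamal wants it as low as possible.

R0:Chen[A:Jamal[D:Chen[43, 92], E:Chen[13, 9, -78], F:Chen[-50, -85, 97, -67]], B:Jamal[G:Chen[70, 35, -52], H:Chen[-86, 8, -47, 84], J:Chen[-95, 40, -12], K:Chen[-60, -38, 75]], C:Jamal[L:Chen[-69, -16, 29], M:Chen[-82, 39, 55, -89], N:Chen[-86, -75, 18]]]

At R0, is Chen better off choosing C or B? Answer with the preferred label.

B

L (Chen): max(-69, -16, 29) = 29
M (Chen): max(-82, 39, 55, -89) = 55
N (Chen): max(-86, -75, 18) = 18
C (Jamal): min(29, 55, 18) = 18
G (Chen): max(70, 35, -52) = 70
H (Chen): max(-86, 8, -47, 84) = 84
J (Chen): max(-95, 40, -12) = 40
K (Chen): max(-60, -38, 75) = 75
B (Jamal): min(70, 84, 40, 75) = 40
Chen prefers the higher value; C=18, B=40. B is better since 40 > 18.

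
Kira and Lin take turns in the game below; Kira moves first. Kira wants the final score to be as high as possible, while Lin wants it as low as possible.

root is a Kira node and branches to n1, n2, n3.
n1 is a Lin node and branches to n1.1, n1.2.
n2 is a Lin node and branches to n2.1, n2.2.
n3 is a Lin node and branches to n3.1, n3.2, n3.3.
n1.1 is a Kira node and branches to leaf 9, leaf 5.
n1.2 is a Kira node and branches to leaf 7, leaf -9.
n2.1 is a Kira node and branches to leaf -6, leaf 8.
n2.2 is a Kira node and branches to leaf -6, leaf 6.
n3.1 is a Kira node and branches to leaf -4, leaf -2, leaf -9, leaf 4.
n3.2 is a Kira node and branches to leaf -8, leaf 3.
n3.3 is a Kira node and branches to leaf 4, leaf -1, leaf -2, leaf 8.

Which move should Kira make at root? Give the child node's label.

n1

n1.1 (Kira): max(9, 5) = 9
n1.2 (Kira): max(7, -9) = 7
n1 (Lin): min(9, 7) = 7
n2.1 (Kira): max(-6, 8) = 8
n2.2 (Kira): max(-6, 6) = 6
n2 (Lin): min(8, 6) = 6
n3.1 (Kira): max(-4, -2, -9, 4) = 4
n3.2 (Kira): max(-8, 3) = 3
n3.3 (Kira): max(4, -1, -2, 8) = 8
n3 (Lin): min(4, 3, 8) = 3
root (Kira): max(7, 6, 3) = 7
Kira at root wants the highest of {n1=7, n2=6, n3=3}, so chooses n1.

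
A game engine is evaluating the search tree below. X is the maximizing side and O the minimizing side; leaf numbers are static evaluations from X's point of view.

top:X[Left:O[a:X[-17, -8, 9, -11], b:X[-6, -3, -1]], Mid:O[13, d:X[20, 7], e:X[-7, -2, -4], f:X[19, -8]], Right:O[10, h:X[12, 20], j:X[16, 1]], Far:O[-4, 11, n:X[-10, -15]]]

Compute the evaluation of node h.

20

h (X): max(12, 20) = 20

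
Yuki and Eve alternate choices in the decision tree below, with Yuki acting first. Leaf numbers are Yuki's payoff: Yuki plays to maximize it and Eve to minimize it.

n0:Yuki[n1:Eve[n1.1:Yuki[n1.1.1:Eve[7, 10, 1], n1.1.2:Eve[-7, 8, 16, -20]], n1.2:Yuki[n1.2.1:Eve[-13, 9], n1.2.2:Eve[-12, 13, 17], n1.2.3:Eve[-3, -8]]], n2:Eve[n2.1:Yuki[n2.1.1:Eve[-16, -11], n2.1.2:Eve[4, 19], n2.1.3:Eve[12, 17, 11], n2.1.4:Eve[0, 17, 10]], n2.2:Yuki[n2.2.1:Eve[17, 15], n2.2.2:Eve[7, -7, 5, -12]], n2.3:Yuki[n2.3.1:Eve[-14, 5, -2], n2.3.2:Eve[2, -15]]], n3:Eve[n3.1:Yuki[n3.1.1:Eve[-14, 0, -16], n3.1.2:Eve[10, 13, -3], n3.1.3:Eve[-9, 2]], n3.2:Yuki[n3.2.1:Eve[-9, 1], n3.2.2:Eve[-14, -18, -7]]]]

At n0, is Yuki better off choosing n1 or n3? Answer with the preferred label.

n1.1.1 (Eve): min(7, 10, 1) = 1
n1.1.2 (Eve): min(-7, 8, 16, -20) = -20
n1.1 (Yuki): max(1, -20) = 1
n1.2.1 (Eve): min(-13, 9) = -13
n1.2.2 (Eve): min(-12, 13, 17) = -12
n1.2.3 (Eve): min(-3, -8) = -8
n1.2 (Yuki): max(-13, -12, -8) = -8
n1 (Eve): min(1, -8) = -8
n3.1.1 (Eve): min(-14, 0, -16) = -16
n3.1.2 (Eve): min(10, 13, -3) = -3
n3.1.3 (Eve): min(-9, 2) = -9
n3.1 (Yuki): max(-16, -3, -9) = -3
n3.2.1 (Eve): min(-9, 1) = -9
n3.2.2 (Eve): min(-14, -18, -7) = -18
n3.2 (Yuki): max(-9, -18) = -9
n3 (Eve): min(-3, -9) = -9
Yuki prefers the higher value; n1=-8, n3=-9. n1 is better since -8 > -9.

n1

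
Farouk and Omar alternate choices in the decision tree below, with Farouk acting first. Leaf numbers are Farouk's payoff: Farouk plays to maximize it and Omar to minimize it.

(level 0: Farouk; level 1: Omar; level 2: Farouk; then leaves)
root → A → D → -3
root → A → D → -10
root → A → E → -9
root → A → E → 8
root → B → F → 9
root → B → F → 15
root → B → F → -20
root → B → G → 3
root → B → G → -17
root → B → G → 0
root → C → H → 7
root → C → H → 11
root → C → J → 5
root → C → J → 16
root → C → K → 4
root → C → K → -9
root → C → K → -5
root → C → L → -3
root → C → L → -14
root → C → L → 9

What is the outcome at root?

D (Farouk): max(-3, -10) = -3
E (Farouk): max(-9, 8) = 8
A (Omar): min(-3, 8) = -3
F (Farouk): max(9, 15, -20) = 15
G (Farouk): max(3, -17, 0) = 3
B (Omar): min(15, 3) = 3
H (Farouk): max(7, 11) = 11
J (Farouk): max(5, 16) = 16
K (Farouk): max(4, -9, -5) = 4
L (Farouk): max(-3, -14, 9) = 9
C (Omar): min(11, 16, 4, 9) = 4
root (Farouk): max(-3, 3, 4) = 4

4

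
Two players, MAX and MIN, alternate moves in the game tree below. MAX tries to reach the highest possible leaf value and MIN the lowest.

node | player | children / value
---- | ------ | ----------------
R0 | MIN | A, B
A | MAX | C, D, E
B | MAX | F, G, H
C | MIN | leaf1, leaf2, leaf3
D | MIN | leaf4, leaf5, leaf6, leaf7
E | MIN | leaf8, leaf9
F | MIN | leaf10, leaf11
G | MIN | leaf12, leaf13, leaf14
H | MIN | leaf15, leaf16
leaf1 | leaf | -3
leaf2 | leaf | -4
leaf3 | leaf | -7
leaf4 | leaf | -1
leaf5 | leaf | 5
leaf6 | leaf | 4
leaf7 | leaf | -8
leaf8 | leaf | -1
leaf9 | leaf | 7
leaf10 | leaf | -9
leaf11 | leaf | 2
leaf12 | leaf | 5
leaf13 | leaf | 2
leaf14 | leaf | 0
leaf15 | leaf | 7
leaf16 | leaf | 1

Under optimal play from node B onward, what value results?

1

F (MIN): min(-9, 2) = -9
G (MIN): min(5, 2, 0) = 0
H (MIN): min(7, 1) = 1
B (MAX): max(-9, 0, 1) = 1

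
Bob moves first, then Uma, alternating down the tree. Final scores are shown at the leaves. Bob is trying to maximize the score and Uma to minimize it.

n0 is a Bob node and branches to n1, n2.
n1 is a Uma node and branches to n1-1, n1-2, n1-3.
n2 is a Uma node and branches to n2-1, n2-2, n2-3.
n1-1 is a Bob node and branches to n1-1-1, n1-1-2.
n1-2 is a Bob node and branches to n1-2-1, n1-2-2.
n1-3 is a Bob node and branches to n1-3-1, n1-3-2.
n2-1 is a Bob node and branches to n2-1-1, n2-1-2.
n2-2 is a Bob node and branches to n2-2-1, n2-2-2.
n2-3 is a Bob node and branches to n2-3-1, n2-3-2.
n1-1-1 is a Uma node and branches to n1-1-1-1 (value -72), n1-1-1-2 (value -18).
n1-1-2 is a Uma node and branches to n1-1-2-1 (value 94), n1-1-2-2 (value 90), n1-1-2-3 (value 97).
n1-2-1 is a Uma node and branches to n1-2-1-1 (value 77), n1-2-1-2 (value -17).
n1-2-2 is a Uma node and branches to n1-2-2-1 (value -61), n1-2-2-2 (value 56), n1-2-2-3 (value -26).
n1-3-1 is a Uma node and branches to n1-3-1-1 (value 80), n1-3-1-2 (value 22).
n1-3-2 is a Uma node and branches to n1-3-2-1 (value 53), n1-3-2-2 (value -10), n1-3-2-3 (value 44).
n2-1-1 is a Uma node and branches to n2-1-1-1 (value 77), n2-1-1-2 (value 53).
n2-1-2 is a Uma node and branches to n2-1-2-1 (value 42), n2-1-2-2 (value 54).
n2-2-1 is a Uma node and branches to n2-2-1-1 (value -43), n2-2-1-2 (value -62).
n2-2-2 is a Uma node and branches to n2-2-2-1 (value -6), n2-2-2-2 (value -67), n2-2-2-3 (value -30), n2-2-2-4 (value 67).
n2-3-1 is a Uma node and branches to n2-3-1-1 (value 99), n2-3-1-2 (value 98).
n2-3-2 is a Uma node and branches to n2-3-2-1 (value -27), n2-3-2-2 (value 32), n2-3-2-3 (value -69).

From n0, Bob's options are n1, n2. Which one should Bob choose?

n1

n1-1-1 (Uma): min(-72, -18) = -72
n1-1-2 (Uma): min(94, 90, 97) = 90
n1-1 (Bob): max(-72, 90) = 90
n1-2-1 (Uma): min(77, -17) = -17
n1-2-2 (Uma): min(-61, 56, -26) = -61
n1-2 (Bob): max(-17, -61) = -17
n1-3-1 (Uma): min(80, 22) = 22
n1-3-2 (Uma): min(53, -10, 44) = -10
n1-3 (Bob): max(22, -10) = 22
n1 (Uma): min(90, -17, 22) = -17
n2-1-1 (Uma): min(77, 53) = 53
n2-1-2 (Uma): min(42, 54) = 42
n2-1 (Bob): max(53, 42) = 53
n2-2-1 (Uma): min(-43, -62) = -62
n2-2-2 (Uma): min(-6, -67, -30, 67) = -67
n2-2 (Bob): max(-62, -67) = -62
n2-3-1 (Uma): min(99, 98) = 98
n2-3-2 (Uma): min(-27, 32, -69) = -69
n2-3 (Bob): max(98, -69) = 98
n2 (Uma): min(53, -62, 98) = -62
n0 (Bob): max(-17, -62) = -17
Bob at n0 wants the highest of {n1=-17, n2=-62}, so chooses n1.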